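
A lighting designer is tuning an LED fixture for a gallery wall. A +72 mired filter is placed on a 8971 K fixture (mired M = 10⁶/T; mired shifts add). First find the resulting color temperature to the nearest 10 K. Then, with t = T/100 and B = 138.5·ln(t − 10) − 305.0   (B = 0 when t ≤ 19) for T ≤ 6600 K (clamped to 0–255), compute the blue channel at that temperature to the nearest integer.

M_in = 10⁶/8971 = 111.47; M_out = 111.47 + (+72) = 183.47.
T_out = 10⁶/183.47 = 5450.5 K → 5450 K; t = 54.5.
B = 138.5·ln(54.5 − 10) − 305.0 = 138.5·ln 44.5 − 305.0 = 138.5·3.7955 − 305.0 = 220.675.
Rounded: 221.

221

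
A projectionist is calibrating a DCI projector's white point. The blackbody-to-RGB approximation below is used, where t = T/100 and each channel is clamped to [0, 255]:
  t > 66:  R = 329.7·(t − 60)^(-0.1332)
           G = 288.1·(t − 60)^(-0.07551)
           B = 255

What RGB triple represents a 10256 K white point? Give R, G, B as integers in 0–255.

t = 10256/100 = 102.56; the t > 66 branch applies.
R = 329.7·(102.56 − 60)^(-0.1332) = 329.7·42.56^(-0.1332) = 329.7·0.60676 = 200.049.
G = 288.1·(102.56 − 60)^(-0.07551) = 288.1·42.56^(-0.07551) = 288.1·0.75335 = 217.039.
B = 255 by definition for t > 66.
Rounded: (200, 217, 255).

R=200, G=217, B=255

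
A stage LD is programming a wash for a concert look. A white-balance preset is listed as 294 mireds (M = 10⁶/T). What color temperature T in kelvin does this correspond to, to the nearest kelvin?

3401 K

T = 10⁶ / 294 = 3401.36 K → 3401 K.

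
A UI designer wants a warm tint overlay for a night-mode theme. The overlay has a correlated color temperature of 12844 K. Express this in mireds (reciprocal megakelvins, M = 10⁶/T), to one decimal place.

M = 10⁶ / 12844 = 77.857 → 77.9 mireds.

77.9 mireds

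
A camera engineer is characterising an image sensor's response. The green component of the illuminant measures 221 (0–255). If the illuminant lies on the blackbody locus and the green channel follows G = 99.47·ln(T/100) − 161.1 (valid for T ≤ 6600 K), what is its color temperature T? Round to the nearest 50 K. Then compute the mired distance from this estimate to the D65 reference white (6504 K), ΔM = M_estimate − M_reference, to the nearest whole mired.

+61 mireds

ln t = (221 + 161.1) / 99.47 = 3.8414.
t = e^3.8414 = 46.589.
T = 100·t = 4659 K → 4650 K to the nearest 50 K.
M_estimate = 10⁶/4650 = 215.05; M_reference = 10⁶/6504 = 153.75.
ΔM = 215.05 − 153.75 = 61.30 → +61 mireds.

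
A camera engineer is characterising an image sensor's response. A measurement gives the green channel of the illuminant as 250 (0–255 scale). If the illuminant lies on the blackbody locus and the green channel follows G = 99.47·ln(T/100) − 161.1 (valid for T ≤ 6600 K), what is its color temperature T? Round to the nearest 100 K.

ln t = (250 + 161.1) / 99.47 = 4.1329.
t = e^4.1329 = 62.359.
T = 100·t = 6236 K → 6200 K to the nearest 100 K.

6200 K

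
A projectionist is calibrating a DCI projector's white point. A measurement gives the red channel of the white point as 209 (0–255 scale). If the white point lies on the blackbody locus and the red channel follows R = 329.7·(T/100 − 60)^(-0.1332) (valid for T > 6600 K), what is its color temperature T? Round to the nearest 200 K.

9000 K

(t − 60)^(-0.1332) = 209/329.7 = 0.63391.
t − 60 = 0.63391^(1/-0.1332) = 0.63391^(-7.508) = 30.639, so t = 90.639.
T = 100·t = 9064 K → 9000 K to the nearest 200 K.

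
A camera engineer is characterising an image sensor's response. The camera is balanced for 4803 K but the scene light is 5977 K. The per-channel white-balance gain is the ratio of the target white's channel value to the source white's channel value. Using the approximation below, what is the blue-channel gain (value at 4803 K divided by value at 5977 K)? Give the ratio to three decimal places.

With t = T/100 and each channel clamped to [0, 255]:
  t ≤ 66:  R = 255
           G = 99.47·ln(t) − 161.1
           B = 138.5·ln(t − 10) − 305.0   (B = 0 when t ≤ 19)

0.842

At 5977 K (t = 59.77):
  B = 138.5·ln(59.77 − 10) − 305.0 = 138.5·ln 49.77 − 305.0 = 138.5·3.9074 − 305.0 = 236.177.
At 4803 K (t = 48.03):
  B = 138.5·ln(48.03 − 10) − 305.0 = 138.5·ln 38.03 − 305.0 = 138.5·3.6384 − 305.0 = 198.915.
Gain = 198.915 / 236.177 = 0.8422 → 0.842.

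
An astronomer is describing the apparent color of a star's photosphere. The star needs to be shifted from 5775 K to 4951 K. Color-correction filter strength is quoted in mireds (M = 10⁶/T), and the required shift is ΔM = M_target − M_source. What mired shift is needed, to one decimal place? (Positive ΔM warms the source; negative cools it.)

M_source = 10⁶/5775 = 173.160; M_target = 10⁶/4951 = 201.979.
ΔM = 201.979 − 173.160 = 28.819 → +28.8 mireds, a warming shift.

+28.8 mireds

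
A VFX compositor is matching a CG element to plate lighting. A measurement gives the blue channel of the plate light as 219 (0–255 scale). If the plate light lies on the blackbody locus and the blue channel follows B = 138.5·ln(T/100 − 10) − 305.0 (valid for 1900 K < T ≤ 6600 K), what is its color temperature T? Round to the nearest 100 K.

ln(t − 10) = (219 + 305.0) / 138.5 = 3.7834.
t − 10 = e^3.7834 = 43.965, so t = 53.965.
T = 100·t = 5396 K → 5400 K to the nearest 100 K.

5400 K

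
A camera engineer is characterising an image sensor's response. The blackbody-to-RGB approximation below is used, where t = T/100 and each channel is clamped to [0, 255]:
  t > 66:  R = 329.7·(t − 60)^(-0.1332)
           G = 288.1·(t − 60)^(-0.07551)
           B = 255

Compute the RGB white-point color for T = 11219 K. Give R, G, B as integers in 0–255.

t = 11219/100 = 112.19; the t > 66 branch applies.
R = 329.7·(112.19 − 60)^(-0.1332) = 329.7·52.19^(-0.1332) = 329.7·0.59050 = 194.687.
G = 288.1·(112.19 − 60)^(-0.07551) = 288.1·52.19^(-0.07551) = 288.1·0.74183 = 213.722.
B = 255 by definition for t > 66.
Rounded: (195, 214, 255).

R=195, G=214, B=255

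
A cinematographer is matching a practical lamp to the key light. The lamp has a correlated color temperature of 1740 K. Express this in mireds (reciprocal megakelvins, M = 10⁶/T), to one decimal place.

M = 10⁶ / 1740 = 574.713 → 574.7 mireds.

574.7 mireds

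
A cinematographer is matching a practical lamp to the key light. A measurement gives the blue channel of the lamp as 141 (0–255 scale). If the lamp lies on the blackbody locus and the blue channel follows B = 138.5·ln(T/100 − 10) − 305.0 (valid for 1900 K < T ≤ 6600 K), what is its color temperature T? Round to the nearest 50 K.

3500 K

ln(t − 10) = (141 + 305.0) / 138.5 = 3.2202.
t − 10 = e^3.2202 = 25.034, so t = 35.034.
T = 100·t = 3503 K → 3500 K to the nearest 50 K.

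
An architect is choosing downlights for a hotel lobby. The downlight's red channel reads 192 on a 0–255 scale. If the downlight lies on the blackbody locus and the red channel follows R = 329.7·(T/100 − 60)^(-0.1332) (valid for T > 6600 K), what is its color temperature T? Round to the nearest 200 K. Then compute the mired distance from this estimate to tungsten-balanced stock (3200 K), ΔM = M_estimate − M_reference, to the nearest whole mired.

-228 mireds

(t − 60)^(-0.1332) = 192/329.7 = 0.58235.
t − 60 = 0.58235^(1/-0.1332) = 0.58235^(-7.508) = 57.929, so t = 117.929.
T = 100·t = 11793 K → 11800 K to the nearest 200 K.
M_estimate = 10⁶/11800 = 84.75; M_reference = 10⁶/3200 = 312.50.
ΔM = 84.75 − 312.50 = -227.75 → -228 mireds.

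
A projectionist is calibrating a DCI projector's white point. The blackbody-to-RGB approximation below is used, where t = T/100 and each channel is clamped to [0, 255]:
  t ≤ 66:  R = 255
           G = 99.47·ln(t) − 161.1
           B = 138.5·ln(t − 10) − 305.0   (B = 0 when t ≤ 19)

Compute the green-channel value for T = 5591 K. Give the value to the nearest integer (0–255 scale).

239

t = 5591/100 = 55.91; the t ≤ 66 branch applies.
G = 99.47·ln 55.91 − 161.1 = 99.47·4.0237 − 161.1 = 239.142.
Rounded: 239.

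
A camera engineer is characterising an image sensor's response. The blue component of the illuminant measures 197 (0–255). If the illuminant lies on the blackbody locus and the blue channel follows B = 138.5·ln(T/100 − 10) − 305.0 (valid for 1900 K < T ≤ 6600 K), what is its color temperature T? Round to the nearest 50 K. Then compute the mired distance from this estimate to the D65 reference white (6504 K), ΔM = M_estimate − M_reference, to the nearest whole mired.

ln(t − 10) = (197 + 305.0) / 138.5 = 3.6245.
t − 10 = e^3.6245 = 37.508, so t = 47.508.
T = 100·t = 4751 K → 4750 K to the nearest 50 K.
M_estimate = 10⁶/4750 = 210.53; M_reference = 10⁶/6504 = 153.75.
ΔM = 210.53 − 153.75 = 56.77 → +57 mireds.

+57 mireds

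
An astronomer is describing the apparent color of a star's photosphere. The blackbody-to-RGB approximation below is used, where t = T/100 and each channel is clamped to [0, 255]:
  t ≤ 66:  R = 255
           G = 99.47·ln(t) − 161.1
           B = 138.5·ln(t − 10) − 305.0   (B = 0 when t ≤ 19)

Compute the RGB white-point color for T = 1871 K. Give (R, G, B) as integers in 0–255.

t = 1871/100 = 18.71; the t ≤ 66 branch applies.
R = 255 by definition for t ≤ 66.
G = 99.47·ln 18.71 − 161.1 = 99.47·2.9291 − 161.1 = 130.253.
t = 18.71 ≤ 19, so B = 0.
Rounded: (255, 130, 0).

(255, 130, 0)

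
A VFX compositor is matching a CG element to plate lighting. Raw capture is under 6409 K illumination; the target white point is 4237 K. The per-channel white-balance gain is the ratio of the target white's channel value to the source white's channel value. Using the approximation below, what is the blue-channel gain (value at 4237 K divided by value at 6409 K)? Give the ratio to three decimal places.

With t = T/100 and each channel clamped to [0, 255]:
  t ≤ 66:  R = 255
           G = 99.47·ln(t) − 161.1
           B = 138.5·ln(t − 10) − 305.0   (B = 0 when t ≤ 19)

0.713

At 6409 K (t = 64.09):
  B = 138.5·ln(64.09 − 10) − 305.0 = 138.5·ln 54.09 − 305.0 = 138.5·3.9906 − 305.0 = 247.705.
At 4237 K (t = 42.37):
  B = 138.5·ln(42.37 − 10) − 305.0 = 138.5·ln 32.37 − 305.0 = 138.5·3.4772 − 305.0 = 176.597.
Gain = 176.597 / 247.705 = 0.7129 → 0.713.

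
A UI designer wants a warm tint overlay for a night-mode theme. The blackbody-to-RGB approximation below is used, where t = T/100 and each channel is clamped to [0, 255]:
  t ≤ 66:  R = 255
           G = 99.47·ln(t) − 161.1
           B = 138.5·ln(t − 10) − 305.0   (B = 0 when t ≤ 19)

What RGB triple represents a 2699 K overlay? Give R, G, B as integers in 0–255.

R=255, G=167, B=87

t = 2699/100 = 26.99; the t ≤ 66 branch applies.
R = 255 by definition for t ≤ 66.
G = 99.47·ln 26.99 − 161.1 = 99.47·3.2955 − 161.1 = 166.700.
B = 138.5·ln(26.99 − 10) − 305.0 = 138.5·ln 16.99 − 305.0 = 138.5·2.8326 − 305.0 = 87.319.
Rounded: (255, 167, 87).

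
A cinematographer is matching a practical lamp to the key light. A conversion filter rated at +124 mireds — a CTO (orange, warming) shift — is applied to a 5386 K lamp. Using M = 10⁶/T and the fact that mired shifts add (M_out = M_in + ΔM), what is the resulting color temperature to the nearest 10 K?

3230 K

M_in = 10⁶/5386 = 185.67 mireds.
M_out = 185.67 + (+124) = 309.67 mireds.
T_out = 10⁶/309.67 = 3229.3 K → 3230 K.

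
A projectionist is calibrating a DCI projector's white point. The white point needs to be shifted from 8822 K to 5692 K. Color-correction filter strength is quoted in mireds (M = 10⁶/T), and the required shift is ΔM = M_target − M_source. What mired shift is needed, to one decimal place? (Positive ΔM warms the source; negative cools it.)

+62.3 mireds

M_source = 10⁶/8822 = 113.353; M_target = 10⁶/5692 = 175.685.
ΔM = 175.685 − 113.353 = 62.332 → +62.3 mireds, a warming shift.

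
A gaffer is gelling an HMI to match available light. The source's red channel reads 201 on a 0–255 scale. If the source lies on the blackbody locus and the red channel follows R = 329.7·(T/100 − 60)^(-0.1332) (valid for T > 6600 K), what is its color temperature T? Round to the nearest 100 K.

10100 K

(t − 60)^(-0.1332) = 201/329.7 = 0.60965.
t − 60 = 0.60965^(1/-0.1332) = 0.60965^(-7.508) = 41.071, so t = 101.071.
T = 100·t = 10107 K → 10100 K to the nearest 100 K.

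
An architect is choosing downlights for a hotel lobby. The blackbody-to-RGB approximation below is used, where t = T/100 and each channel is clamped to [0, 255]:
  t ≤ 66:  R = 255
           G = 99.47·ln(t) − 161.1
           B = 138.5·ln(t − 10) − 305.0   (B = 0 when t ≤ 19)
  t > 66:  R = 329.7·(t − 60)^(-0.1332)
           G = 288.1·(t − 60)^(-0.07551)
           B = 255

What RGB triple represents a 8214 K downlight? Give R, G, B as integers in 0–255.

t = 8214/100 = 82.14; the t > 66 branch applies.
R = 329.7·(82.14 − 60)^(-0.1332) = 329.7·22.14^(-0.1332) = 329.7·0.66195 = 218.243.
G = 288.1·(82.14 − 60)^(-0.07551) = 288.1·22.14^(-0.07551) = 288.1·0.79145 = 228.018.
B = 255 by definition for t > 66.
Rounded: (218, 228, 255).

R=218, G=228, B=255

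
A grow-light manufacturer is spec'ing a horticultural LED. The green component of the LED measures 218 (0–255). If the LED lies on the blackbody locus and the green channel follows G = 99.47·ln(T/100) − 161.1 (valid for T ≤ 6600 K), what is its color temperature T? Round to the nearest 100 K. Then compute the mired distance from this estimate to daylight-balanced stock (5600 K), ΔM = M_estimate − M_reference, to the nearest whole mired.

+44 mireds

ln t = (218 + 161.1) / 99.47 = 3.8112.
t = e^3.8112 = 45.205.
T = 100·t = 4520 K → 4500 K to the nearest 100 K.
M_estimate = 10⁶/4500 = 222.22; M_reference = 10⁶/5600 = 178.57.
ΔM = 222.22 − 178.57 = 43.65 → +44 mireds.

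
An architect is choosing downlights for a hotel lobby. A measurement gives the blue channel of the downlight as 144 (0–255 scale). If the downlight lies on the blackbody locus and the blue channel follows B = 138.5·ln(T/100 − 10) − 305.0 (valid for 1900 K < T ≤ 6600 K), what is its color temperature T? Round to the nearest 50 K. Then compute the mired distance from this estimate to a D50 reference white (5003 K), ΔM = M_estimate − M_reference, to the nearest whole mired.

ln(t − 10) = (144 + 305.0) / 138.5 = 3.2419.
t − 10 = e^3.2419 = 25.582, so t = 35.582.
T = 100·t = 3558 K → 3550 K to the nearest 50 K.
M_estimate = 10⁶/3550 = 281.69; M_reference = 10⁶/5003 = 199.88.
ΔM = 281.69 − 199.88 = 81.81 → +82 mireds.

+82 mireds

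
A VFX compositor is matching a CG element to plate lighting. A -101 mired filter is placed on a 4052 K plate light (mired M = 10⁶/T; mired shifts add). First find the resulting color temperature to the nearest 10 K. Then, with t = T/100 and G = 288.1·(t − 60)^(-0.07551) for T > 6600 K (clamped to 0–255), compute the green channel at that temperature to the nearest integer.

245

M_in = 10⁶/4052 = 246.79; M_out = 246.79 + (-101) = 145.79.
T_out = 10⁶/145.79 = 6859.1 K → 6860 K; t = 68.6.
G = 288.1·(68.6 − 60)^(-0.07551) = 288.1·8.6^(-0.07551) = 288.1·0.85003 = 244.895.
Rounded: 245.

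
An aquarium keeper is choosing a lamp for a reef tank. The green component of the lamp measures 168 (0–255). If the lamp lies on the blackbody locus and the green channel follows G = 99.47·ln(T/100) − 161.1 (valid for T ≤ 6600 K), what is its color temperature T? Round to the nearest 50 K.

ln t = (168 + 161.1) / 99.47 = 3.3085.
t = e^3.3085 = 27.345.
T = 100·t = 2735 K → 2750 K to the nearest 50 K.

2750 K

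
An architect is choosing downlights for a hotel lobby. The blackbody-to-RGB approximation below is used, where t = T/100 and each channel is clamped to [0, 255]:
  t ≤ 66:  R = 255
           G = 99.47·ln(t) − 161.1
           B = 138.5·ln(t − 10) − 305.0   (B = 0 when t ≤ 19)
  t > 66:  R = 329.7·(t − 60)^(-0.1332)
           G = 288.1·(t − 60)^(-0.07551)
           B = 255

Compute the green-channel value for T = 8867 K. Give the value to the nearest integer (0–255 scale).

t = 8867/100 = 88.67; the t > 66 branch applies.
G = 288.1·(88.67 − 60)^(-0.07551) = 288.1·28.67^(-0.07551) = 288.1·0.77616 = 223.611.
Rounded: 224.

224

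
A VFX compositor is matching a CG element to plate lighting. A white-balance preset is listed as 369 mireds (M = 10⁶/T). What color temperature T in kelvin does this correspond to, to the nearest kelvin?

T = 10⁶ / 369 = 2710.03 K → 2710 K.

2710 K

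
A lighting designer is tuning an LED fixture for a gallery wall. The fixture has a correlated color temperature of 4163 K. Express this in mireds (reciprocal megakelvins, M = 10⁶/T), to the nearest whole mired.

M = 10⁶ / 4163 = 240.211 → 240 mireds.

240 mireds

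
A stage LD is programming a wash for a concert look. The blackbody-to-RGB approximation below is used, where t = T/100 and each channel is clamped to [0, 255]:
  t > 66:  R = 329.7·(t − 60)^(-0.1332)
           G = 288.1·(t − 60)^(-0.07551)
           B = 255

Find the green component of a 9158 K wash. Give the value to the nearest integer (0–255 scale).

222

t = 9158/100 = 91.58; the t > 66 branch applies.
G = 288.1·(91.58 − 60)^(-0.07551) = 288.1·31.58^(-0.07551) = 288.1·0.77051 = 221.984.
Rounded: 222.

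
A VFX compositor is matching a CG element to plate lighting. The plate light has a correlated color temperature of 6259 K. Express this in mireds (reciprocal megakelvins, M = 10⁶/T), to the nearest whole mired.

160 mireds

M = 10⁶ / 6259 = 159.770 → 160 mireds.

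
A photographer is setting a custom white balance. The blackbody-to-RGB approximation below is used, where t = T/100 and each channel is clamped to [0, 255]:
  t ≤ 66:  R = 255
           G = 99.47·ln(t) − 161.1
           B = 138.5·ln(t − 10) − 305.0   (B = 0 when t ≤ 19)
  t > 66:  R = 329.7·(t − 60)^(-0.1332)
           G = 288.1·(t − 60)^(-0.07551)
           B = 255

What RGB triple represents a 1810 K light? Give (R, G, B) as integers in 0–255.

t = 1810/100 = 18.1; the t ≤ 66 branch applies.
R = 255 by definition for t ≤ 66.
G = 99.47·ln 18.1 − 161.1 = 99.47·2.8959 − 161.1 = 126.956.
t = 18.1 ≤ 19, so B = 0.
Rounded: (255, 127, 0).

(255, 127, 0)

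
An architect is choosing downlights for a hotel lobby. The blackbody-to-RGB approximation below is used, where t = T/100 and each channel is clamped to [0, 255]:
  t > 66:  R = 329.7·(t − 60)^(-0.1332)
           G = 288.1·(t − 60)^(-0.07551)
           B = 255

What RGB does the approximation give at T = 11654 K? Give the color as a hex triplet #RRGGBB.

#C1D4FF

t = 11654/100 = 116.54; the t > 66 branch applies.
R = 329.7·(116.54 − 60)^(-0.1332) = 329.7·56.54^(-0.1332) = 329.7·0.58423 = 192.622.
G = 288.1·(116.54 − 60)^(-0.07551) = 288.1·56.54^(-0.07551) = 288.1·0.73736 = 212.433.
B = 255 by definition for t > 66.
Rounded: (193, 212, 255).
In hex: #C1D4FF.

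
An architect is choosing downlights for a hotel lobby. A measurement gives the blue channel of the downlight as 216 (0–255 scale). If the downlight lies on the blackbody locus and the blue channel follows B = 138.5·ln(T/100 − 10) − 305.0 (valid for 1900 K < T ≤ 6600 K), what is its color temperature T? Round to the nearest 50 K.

ln(t − 10) = (216 + 305.0) / 138.5 = 3.7617.
t − 10 = e^3.7617 = 43.023, so t = 53.023.
T = 100·t = 5302 K → 5300 K to the nearest 50 K.

5300 K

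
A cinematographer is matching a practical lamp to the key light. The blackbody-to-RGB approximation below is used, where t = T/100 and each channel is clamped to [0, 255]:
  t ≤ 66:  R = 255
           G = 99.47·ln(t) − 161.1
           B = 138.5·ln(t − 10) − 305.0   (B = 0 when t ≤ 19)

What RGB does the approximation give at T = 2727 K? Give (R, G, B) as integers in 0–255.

t = 2727/100 = 27.27; the t ≤ 66 branch applies.
R = 255 by definition for t ≤ 66.
G = 99.47·ln 27.27 − 161.1 = 99.47·3.3058 − 161.1 = 167.727.
B = 138.5·ln(27.27 − 10) − 305.0 = 138.5·ln 17.27 − 305.0 = 138.5·2.8490 − 305.0 = 89.582.
Rounded: (255, 168, 90).

(255, 168, 90)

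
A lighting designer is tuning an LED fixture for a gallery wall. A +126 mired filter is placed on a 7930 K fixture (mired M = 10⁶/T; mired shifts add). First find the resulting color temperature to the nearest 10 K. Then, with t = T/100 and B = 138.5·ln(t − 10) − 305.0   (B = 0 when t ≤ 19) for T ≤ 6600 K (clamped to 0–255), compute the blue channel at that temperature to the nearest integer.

165

M_in = 10⁶/7930 = 126.10; M_out = 126.10 + (+126) = 252.10.
T_out = 10⁶/252.10 = 3966.6 K → 3970 K; t = 39.7.
B = 138.5·ln(39.7 − 10) − 305.0 = 138.5·ln 29.7 − 305.0 = 138.5·3.3911 − 305.0 = 164.674.
Rounded: 165.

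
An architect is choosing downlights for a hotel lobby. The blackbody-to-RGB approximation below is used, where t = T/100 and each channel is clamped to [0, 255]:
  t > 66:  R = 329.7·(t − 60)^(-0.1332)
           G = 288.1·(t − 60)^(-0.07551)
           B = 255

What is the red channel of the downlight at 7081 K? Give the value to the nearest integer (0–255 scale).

240

t = 7081/100 = 70.81; the t > 66 branch applies.
R = 329.7·(70.81 − 60)^(-0.1332) = 329.7·10.81^(-0.1332) = 329.7·0.72827 = 240.112.
Rounded: 240.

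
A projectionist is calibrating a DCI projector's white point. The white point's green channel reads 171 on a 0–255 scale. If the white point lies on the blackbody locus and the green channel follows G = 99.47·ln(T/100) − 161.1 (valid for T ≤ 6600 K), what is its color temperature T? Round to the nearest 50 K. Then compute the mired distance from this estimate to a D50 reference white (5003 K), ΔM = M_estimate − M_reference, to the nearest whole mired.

+157 mireds

ln t = (171 + 161.1) / 99.47 = 3.3387.
t = e^3.3387 = 28.182.
T = 100·t = 2818 K → 2800 K to the nearest 50 K.
M_estimate = 10⁶/2800 = 357.14; M_reference = 10⁶/5003 = 199.88.
ΔM = 357.14 − 199.88 = 157.26 → +157 mireds.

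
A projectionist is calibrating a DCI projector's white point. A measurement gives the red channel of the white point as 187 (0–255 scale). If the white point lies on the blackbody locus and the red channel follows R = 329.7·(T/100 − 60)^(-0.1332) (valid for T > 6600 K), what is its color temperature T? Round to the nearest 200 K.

13000 K

(t − 60)^(-0.1332) = 187/329.7 = 0.56718.
t − 60 = 0.56718^(1/-0.1332) = 0.56718^(-7.508) = 70.620, so t = 130.620.
T = 100·t = 13062 K → 13000 K to the nearest 200 K.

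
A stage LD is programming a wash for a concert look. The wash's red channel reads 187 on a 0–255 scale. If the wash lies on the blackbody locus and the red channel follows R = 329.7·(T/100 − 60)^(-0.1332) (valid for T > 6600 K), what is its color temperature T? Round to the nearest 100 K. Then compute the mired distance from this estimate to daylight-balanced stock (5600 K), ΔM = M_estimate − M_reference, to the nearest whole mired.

-102 mireds

(t − 60)^(-0.1332) = 187/329.7 = 0.56718.
t − 60 = 0.56718^(1/-0.1332) = 0.56718^(-7.508) = 70.620, so t = 130.620.
T = 100·t = 13062 K → 13100 K to the nearest 100 K.
M_estimate = 10⁶/13100 = 76.34; M_reference = 10⁶/5600 = 178.57.
ΔM = 76.34 − 178.57 = -102.24 → -102 mireds.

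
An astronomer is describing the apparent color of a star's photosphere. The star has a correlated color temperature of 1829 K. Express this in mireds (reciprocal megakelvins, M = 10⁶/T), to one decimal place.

M = 10⁶ / 1829 = 546.747 → 546.7 mireds.

546.7 mireds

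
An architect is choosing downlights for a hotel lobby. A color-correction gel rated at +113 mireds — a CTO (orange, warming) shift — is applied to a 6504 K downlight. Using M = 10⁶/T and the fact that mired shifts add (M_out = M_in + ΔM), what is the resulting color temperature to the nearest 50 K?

M_in = 10⁶/6504 = 153.75 mireds.
M_out = 153.75 + (+113) = 266.75 mireds.
T_out = 10⁶/266.75 = 3748.8 K → 3750 K.

3750 K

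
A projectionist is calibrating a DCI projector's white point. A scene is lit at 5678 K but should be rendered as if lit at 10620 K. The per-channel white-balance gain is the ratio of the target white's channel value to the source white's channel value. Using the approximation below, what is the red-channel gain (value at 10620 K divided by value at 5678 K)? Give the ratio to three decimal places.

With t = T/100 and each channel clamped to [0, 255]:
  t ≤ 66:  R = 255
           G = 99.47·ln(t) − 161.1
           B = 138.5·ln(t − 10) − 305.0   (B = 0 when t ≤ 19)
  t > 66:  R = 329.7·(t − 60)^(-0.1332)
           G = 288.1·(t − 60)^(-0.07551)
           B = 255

At 5678 K (t = 56.78):
  R = 255 by definition for t ≤ 66.
At 10620 K (t = 106.2):
  R = 329.7·(106.2 − 60)^(-0.1332) = 329.7·46.2^(-0.1332) = 329.7·0.60016 = 197.874.
Gain = 197.874 / 255.000 = 0.7760 → 0.776.

0.776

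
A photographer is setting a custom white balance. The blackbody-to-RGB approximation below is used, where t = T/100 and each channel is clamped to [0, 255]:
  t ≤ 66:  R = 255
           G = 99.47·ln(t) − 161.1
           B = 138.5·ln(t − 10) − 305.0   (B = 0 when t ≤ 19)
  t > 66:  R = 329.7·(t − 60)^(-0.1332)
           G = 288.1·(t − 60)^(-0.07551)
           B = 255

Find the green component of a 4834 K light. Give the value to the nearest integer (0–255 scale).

225

t = 4834/100 = 48.34; the t ≤ 66 branch applies.
G = 99.47·ln 48.34 − 161.1 = 99.47·3.8783 − 161.1 = 224.670.
Rounded: 225.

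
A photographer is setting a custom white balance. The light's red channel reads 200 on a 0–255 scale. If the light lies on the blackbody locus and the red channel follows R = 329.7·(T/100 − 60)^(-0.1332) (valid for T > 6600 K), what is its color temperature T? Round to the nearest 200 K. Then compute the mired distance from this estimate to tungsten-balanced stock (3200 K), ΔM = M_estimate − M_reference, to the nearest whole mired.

-214 mireds

(t − 60)^(-0.1332) = 200/329.7 = 0.60661.
t − 60 = 0.60661^(1/-0.1332) = 0.60661^(-7.508) = 42.638, so t = 102.638.
T = 100·t = 10264 K → 10200 K to the nearest 200 K.
M_estimate = 10⁶/10200 = 98.04; M_reference = 10⁶/3200 = 312.50.
ΔM = 98.04 − 312.50 = -214.46 → -214 mireds.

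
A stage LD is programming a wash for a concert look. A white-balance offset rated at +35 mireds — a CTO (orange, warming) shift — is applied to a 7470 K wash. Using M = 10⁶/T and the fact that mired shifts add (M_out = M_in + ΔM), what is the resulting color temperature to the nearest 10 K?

5920 K

M_in = 10⁶/7470 = 133.87 mireds.
M_out = 133.87 + (+35) = 168.87 mireds.
T_out = 10⁶/168.87 = 5921.8 K → 5920 K.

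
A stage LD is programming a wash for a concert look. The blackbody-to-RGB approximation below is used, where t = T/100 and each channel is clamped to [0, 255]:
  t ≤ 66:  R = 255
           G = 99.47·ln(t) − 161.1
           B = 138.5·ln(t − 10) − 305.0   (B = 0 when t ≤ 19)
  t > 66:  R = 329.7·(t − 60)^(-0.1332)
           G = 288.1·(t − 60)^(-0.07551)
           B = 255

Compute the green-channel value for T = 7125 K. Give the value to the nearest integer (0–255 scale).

240

t = 7125/100 = 71.25; the t > 66 branch applies.
G = 288.1·(71.25 − 60)^(-0.07551) = 288.1·11.25^(-0.07551) = 288.1·0.83297 = 239.978.
Rounded: 240.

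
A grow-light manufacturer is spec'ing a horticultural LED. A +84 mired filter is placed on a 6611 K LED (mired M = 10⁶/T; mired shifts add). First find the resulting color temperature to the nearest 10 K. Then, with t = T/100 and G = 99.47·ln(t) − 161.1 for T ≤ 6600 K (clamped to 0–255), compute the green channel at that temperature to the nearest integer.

212

M_in = 10⁶/6611 = 151.26; M_out = 151.26 + (+84) = 235.26.
T_out = 10⁶/235.26 = 4250.6 K → 4250 K; t = 42.5.
G = 99.47·ln 42.5 − 161.1 = 99.47·3.7495 − 161.1 = 211.863.
Rounded: 212.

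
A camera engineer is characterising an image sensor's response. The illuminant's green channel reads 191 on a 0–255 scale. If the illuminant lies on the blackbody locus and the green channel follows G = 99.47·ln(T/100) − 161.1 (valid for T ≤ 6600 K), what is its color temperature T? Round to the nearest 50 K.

3450 K

ln t = (191 + 161.1) / 99.47 = 3.5398.
t = e^3.5398 = 34.459.
T = 100·t = 3446 K → 3450 K to the nearest 50 K.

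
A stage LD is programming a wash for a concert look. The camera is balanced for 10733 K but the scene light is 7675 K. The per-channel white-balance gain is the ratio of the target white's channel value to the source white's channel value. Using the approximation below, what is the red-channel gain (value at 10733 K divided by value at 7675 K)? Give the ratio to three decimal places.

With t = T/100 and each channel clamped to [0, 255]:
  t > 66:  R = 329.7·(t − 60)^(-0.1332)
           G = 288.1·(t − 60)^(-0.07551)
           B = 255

At 7675 K (t = 76.75):
  R = 329.7·(76.75 − 60)^(-0.1332) = 329.7·16.75^(-0.1332) = 329.7·0.68701 = 226.506.
At 10733 K (t = 107.33):
  R = 329.7·(107.33 − 60)^(-0.1332) = 329.7·47.33^(-0.1332) = 329.7·0.59823 = 197.238.
Gain = 197.238 / 226.506 = 0.8708 → 0.871.

0.871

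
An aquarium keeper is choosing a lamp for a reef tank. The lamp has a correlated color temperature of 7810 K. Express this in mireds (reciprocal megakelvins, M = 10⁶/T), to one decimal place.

128.0 mireds

M = 10⁶ / 7810 = 128.041 → 128.0 mireds.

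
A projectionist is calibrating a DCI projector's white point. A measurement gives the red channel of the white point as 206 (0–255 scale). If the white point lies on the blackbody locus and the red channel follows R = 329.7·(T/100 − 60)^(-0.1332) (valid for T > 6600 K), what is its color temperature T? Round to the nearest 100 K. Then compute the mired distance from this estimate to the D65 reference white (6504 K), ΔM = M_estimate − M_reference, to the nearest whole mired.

(t − 60)^(-0.1332) = 206/329.7 = 0.62481.
t − 60 = 0.62481^(1/-0.1332) = 0.62481^(-7.508) = 34.152, so t = 94.152.
T = 100·t = 9415 K → 9400 K to the nearest 100 K.
M_estimate = 10⁶/9400 = 106.38; M_reference = 10⁶/6504 = 153.75.
ΔM = 106.38 − 153.75 = -47.37 → -47 mireds.

-47 mireds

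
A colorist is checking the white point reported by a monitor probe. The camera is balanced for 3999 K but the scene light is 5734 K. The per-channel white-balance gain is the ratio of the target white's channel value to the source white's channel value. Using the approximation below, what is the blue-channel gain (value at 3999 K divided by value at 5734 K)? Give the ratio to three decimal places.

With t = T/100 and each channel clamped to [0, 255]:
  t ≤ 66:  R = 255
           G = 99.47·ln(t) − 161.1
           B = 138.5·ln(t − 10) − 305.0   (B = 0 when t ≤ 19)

0.724

At 5734 K (t = 57.34):
  B = 138.5·ln(57.34 − 10) − 305.0 = 138.5·ln 47.34 − 305.0 = 138.5·3.8574 − 305.0 = 229.244.
At 3999 K (t = 39.99):
  B = 138.5·ln(39.99 − 10) − 305.0 = 138.5·ln 29.99 − 305.0 = 138.5·3.4009 − 305.0 = 166.020.
Gain = 166.020 / 229.244 = 0.7242 → 0.724.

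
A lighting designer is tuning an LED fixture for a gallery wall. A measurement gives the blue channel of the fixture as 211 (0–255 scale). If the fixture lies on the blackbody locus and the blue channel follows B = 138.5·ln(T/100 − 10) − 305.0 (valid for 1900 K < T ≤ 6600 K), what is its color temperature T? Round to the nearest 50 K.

5150 K

ln(t − 10) = (211 + 305.0) / 138.5 = 3.7256.
t − 10 = e^3.7256 = 41.497, so t = 51.497.
T = 100·t = 5150 K → 5150 K to the nearest 50 K.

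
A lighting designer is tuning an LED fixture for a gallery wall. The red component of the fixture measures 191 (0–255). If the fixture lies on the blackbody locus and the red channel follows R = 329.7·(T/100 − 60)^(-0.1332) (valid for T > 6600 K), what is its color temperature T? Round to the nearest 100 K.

(t − 60)^(-0.1332) = 191/329.7 = 0.57931.
t − 60 = 0.57931^(1/-0.1332) = 0.57931^(-7.508) = 60.245, so t = 120.245.
T = 100·t = 12025 K → 12000 K to the nearest 100 K.

12000 K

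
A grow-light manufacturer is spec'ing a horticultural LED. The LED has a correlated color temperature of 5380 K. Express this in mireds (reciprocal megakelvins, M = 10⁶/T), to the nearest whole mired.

M = 10⁶ / 5380 = 185.874 → 186 mireds.

186 mireds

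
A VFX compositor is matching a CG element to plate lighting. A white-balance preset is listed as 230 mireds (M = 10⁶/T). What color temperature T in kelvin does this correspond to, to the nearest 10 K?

T = 10⁶ / 230 = 4347.83 K → 4350 K.

4350 K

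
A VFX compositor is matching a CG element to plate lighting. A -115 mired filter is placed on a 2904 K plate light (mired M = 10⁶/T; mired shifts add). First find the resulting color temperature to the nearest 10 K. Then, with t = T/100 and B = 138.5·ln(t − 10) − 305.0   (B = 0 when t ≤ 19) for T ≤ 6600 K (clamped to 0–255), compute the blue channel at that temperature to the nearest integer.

182

M_in = 10⁶/2904 = 344.35; M_out = 344.35 + (-115) = 229.35.
T_out = 10⁶/229.35 = 4360.1 K → 4360 K; t = 43.6.
B = 138.5·ln(43.6 − 10) − 305.0 = 138.5·ln 33.6 − 305.0 = 138.5·3.5145 − 305.0 = 181.762.
Rounded: 182.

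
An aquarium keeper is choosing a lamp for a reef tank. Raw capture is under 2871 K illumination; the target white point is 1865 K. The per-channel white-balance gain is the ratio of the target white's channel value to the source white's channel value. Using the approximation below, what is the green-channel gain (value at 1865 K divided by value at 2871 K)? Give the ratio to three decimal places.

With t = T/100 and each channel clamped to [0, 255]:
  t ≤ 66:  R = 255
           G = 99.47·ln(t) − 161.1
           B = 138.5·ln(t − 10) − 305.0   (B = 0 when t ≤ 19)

0.752

At 2871 K (t = 28.71):
  G = 99.47·ln 28.71 − 161.1 = 99.47·3.3572 − 161.1 = 172.845.
At 1865 K (t = 18.65):
  G = 99.47·ln 18.65 − 161.1 = 99.47·2.9258 − 161.1 = 129.934.
Gain = 129.934 / 172.845 = 0.7517 → 0.752.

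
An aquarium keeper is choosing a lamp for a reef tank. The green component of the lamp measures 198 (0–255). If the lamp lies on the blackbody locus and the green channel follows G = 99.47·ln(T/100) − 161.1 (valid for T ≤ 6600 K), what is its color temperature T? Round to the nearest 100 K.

ln t = (198 + 161.1) / 99.47 = 3.6101.
t = e^3.6101 = 36.971.
T = 100·t = 3697 K → 3700 K to the nearest 100 K.

3700 K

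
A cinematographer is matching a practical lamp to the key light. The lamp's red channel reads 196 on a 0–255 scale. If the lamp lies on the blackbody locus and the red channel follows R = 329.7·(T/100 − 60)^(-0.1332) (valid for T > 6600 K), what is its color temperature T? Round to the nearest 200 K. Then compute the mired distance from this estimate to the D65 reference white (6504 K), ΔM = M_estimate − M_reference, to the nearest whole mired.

-63 mireds

(t − 60)^(-0.1332) = 196/329.7 = 0.59448.
t − 60 = 0.59448^(1/-0.1332) = 0.59448^(-7.508) = 49.621, so t = 109.621.
T = 100·t = 10962 K → 11000 K to the nearest 200 K.
M_estimate = 10⁶/11000 = 90.91; M_reference = 10⁶/6504 = 153.75.
ΔM = 90.91 − 153.75 = -62.84 → -63 mireds.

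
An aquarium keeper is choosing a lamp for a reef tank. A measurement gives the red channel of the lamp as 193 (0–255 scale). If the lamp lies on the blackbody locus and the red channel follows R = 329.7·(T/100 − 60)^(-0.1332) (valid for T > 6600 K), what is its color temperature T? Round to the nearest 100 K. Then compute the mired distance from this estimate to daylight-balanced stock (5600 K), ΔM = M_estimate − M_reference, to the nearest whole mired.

-92 mireds

(t − 60)^(-0.1332) = 193/329.7 = 0.58538.
t − 60 = 0.58538^(1/-0.1332) = 0.58538^(-7.508) = 55.713, so t = 115.713.
T = 100·t = 11571 K → 11600 K to the nearest 100 K.
M_estimate = 10⁶/11600 = 86.21; M_reference = 10⁶/5600 = 178.57.
ΔM = 86.21 − 178.57 = -92.36 → -92 mireds.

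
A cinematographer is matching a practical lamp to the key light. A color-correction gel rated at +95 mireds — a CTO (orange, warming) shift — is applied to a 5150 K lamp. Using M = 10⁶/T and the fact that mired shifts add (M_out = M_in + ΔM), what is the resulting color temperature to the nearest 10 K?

3460 K

M_in = 10⁶/5150 = 194.17 mireds.
M_out = 194.17 + (+95) = 289.17 mireds.
T_out = 10⁶/289.17 = 3458.1 K → 3460 K.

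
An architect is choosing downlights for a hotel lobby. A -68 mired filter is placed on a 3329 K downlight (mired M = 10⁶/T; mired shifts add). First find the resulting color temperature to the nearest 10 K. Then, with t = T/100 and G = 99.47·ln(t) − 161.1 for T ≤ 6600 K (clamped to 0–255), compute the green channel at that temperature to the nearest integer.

M_in = 10⁶/3329 = 300.39; M_out = 300.39 + (-68) = 232.39.
T_out = 10⁶/232.39 = 4303.1 K → 4300 K; t = 43.
G = 99.47·ln 43 − 161.1 = 99.47·3.7612 − 161.1 = 213.027.
Rounded: 213.

213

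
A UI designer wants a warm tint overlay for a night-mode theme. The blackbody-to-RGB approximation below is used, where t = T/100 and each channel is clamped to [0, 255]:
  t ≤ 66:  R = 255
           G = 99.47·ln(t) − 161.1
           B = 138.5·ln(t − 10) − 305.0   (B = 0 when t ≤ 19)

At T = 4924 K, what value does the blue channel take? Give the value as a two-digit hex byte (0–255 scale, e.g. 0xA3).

0xCB

t = 4924/100 = 49.24; the t ≤ 66 branch applies.
B = 138.5·ln(49.24 − 10) − 305.0 = 138.5·ln 39.24 − 305.0 = 138.5·3.6697 − 305.0 = 203.253.
Rounded: 203; in hex, 0xCB.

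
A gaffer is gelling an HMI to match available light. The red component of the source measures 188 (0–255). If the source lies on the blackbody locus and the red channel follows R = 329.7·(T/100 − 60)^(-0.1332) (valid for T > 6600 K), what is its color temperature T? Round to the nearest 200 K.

12800 K

(t − 60)^(-0.1332) = 188/329.7 = 0.57022.
t − 60 = 0.57022^(1/-0.1332) = 0.57022^(-7.508) = 67.848, so t = 127.848.
T = 100·t = 12785 K → 12800 K to the nearest 200 K.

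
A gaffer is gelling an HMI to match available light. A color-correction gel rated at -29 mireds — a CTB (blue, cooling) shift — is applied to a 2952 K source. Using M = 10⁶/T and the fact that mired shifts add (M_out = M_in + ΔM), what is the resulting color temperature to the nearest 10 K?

3230 K

M_in = 10⁶/2952 = 338.75 mireds.
M_out = 338.75 + (-29) = 309.75 mireds.
T_out = 10⁶/309.75 = 3228.4 K → 3230 K.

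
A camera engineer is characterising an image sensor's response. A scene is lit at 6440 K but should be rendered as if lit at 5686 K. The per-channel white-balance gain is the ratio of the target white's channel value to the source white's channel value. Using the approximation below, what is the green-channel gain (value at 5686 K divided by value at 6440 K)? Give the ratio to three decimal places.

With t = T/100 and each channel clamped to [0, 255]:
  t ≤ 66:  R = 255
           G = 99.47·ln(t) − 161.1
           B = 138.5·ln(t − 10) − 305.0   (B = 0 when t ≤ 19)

At 6440 K (t = 64.4):
  G = 99.47·ln 64.4 − 161.1 = 99.47·4.1651 − 161.1 = 253.204.
At 5686 K (t = 56.86):
  G = 99.47·ln 56.86 − 161.1 = 99.47·4.0406 − 161.1 = 240.818.
Gain = 240.818 / 253.204 = 0.9511 → 0.951.

0.951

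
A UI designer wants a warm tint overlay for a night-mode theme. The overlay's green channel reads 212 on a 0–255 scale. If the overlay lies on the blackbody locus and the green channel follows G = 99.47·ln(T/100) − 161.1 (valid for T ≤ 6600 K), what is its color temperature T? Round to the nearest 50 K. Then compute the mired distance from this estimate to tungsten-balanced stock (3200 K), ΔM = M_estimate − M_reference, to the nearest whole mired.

ln t = (212 + 161.1) / 99.47 = 3.7509.
t = e^3.7509 = 42.559.
T = 100·t = 4256 K → 4250 K to the nearest 50 K.
M_estimate = 10⁶/4250 = 235.29; M_reference = 10⁶/3200 = 312.50.
ΔM = 235.29 − 312.50 = -77.21 → -77 mireds.

-77 mireds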